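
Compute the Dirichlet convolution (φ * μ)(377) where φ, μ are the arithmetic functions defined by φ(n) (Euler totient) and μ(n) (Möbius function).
(φ * μ)(377) = 297

Divisors of 377: [1, 13, 29, 377]. For each d | 377:
  d = 1: φ(1) · μ(377/1) = 1 · 1 = 1
  d = 13: φ(13) · μ(377/13) = 12 · -1 = -12
  d = 29: φ(29) · μ(377/29) = 28 · -1 = -28
  d = 377: φ(377) · μ(377/377) = 336 · 1 = 336
Summing: (φ * μ)(377) = 1 + -12 + -28 + 336 = 297.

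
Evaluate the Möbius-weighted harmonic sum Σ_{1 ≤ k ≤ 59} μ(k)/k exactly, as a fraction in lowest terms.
Σ μ(k)/k = 15620172904808488514/961380175077106319535

Values of μ(k) for 1 ≤ k ≤ 59: μ(1) = 1, μ(2) = -1, μ(3) = -1, μ(5) = -1, μ(6) = 1, μ(7) = -1, μ(10) = 1, μ(11) = -1, μ(13) = -1, μ(14) = 1, μ(15) = 1, μ(17) = -1, μ(19) = -1, μ(21) = 1, μ(22) = 1, μ(23) = -1, μ(26) = 1, μ(29) = -1, μ(30) = -1, μ(31) = -1, μ(33) = 1, μ(34) = 1, μ(35) = 1, μ(37) = -1, μ(38) = 1, μ(39) = 1, μ(41) = -1, μ(42) = -1, μ(43) = -1, μ(46) = 1, μ(47) = -1, μ(51) = 1, μ(53) = -1, μ(55) = 1, μ(57) = 1, μ(58) = 1, μ(59) = -1, with μ = 0 on non-squarefree integers. Summing μ(k)/k for k where μ(k) ≠ 0 gives 15620172904808488514/961380175077106319535 ≈ 0.0162. (PNT ⟺ this sum → 0 as n → ∞.)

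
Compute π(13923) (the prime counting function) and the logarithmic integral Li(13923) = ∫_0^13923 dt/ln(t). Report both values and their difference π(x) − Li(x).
π(13923) = 1646;  Li(13923) ≈ 1664.19;  π(x) − Li(x) ≈ -18.19.

Direct count of primes ≤ 13923 gives π(13923) = 1646. Numerical evaluation of the logarithmic integral gives Li(13923) ≈ 1664.19. The difference π(x) − Li(x) ≈ -18.19 is typically negative for small/moderate x (Li(x) overestimates), though Littlewood's theorem shows this sign changes infinitely often.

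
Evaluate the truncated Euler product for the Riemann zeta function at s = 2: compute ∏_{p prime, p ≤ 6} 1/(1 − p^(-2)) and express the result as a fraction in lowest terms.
∏ = 25/16

The primes p ≤ 6 are [2, 3, 5]. For each prime, (1 − 1/p^2)^(-1) = p^2 / (p^2 − 1). The product is (1 − 1/2^2)^(-1), (1 − 1/3^2)^(-1), (1 − 1/5^2)^(-1) = ∏ p^2 / (p^2 − 1) = 25/16.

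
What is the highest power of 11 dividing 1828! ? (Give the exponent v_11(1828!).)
v_11(1828!) = 182

Legendre's formula: v_p(n!) = Σ_{k ≥ 1} ⌊n / p^k⌋. For p = 11, n = 1828, the terms are:
  ⌊1828/11^1⌋ = ⌊1828/11⌋ = 166
  ⌊1828/11^2⌋ = ⌊1828/121⌋ = 15
  ⌊1828/11^3⌋ = ⌊1828/1331⌋ = 1
(the next term ⌊1828/11^4⌋ = 0, terminating the sum). Summing: v_11(1828!) = 166 + 15 + 1 = 182.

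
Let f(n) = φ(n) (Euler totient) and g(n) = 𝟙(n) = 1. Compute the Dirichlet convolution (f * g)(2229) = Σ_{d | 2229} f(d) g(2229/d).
(φ * 𝟙)(2229) = 2229

Divisors of 2229: [1, 3, 743, 2229]. For each d | 2229:
  d = 1: φ(1) · 𝟙(2229/1) = 1 · 1 = 1
  d = 3: φ(3) · 𝟙(2229/3) = 2 · 1 = 2
  d = 743: φ(743) · 𝟙(2229/743) = 742 · 1 = 742
  d = 2229: φ(2229) · 𝟙(2229/2229) = 1484 · 1 = 1484
Summing: (φ * 𝟙)(2229) = 1 + 2 + 742 + 1484 = 2229.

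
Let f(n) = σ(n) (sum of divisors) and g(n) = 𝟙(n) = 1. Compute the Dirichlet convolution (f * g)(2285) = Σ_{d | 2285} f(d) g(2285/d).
(σ * 𝟙)(2285) = 3213

Divisors of 2285: [1, 5, 457, 2285]. For each d | 2285:
  d = 1: σ(1) · 𝟙(2285/1) = 1 · 1 = 1
  d = 5: σ(5) · 𝟙(2285/5) = 6 · 1 = 6
  d = 457: σ(457) · 𝟙(2285/457) = 458 · 1 = 458
  d = 2285: σ(2285) · 𝟙(2285/2285) = 2748 · 1 = 2748
Summing: (σ * 𝟙)(2285) = 1 + 6 + 458 + 2748 = 3213.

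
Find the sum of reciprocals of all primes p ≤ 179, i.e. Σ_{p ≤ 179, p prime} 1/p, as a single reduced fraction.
Σ 1/p = 57342808417705079663327936281722405984299104369358607649920332497341973/29819592777931214269172453467810429868925511217482600306406141434158090

π(179) = 41, so the primes ≤ 179 are [2, 3, 5, 7, 11, 13, 17, 19, 23, 29, 31, 37, 41, 43, 47, 53, 59, 61, 67, 71, 73, 79, 83, 89, 97, 101, 103, 107, 109, 113, 127, 131, 137, 139, 149, 151, 157, 163, 167, 173, 179]. Summing 1/p over these primes: 57342808417705079663327936281722405984299104369358607649920332497341973/29819592777931214269172453467810429868925511217482600306406141434158090 ≈ 1.9230. Mertens estimate ln ln(179) + 0.2615 ≈ 1.9077.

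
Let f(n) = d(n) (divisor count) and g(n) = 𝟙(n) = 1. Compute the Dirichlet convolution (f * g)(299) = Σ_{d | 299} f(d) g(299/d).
(d * 𝟙)(299) = 9

Divisors of 299: [1, 13, 23, 299]. For each d | 299:
  d = 1: d(1) · 𝟙(299/1) = 1 · 1 = 1
  d = 13: d(13) · 𝟙(299/13) = 2 · 1 = 2
  d = 23: d(23) · 𝟙(299/23) = 2 · 1 = 2
  d = 299: d(299) · 𝟙(299/299) = 4 · 1 = 4
Summing: (d * 𝟙)(299) = 1 + 2 + 2 + 4 = 9.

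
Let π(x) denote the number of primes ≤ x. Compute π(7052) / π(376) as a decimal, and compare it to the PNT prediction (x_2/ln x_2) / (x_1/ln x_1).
π(7052)/π(376) = 906/74 ≈ 12.2432;  PNT prediction ≈ 12.5506.

π(376) = 74 and π(7052) = 906, so π(7052)/π(376) ≈ 12.2432. The PNT-predicted ratio is (7052/ln(7052)) / (376/ln(376)) ≈ 12.5506. The two agree to within a few percent, as expected.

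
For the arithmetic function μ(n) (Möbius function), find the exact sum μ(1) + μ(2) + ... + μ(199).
Σ_{n ≤ 199} μ(n) = -8

Compute μ(n) for each 1 ≤ n ≤ 199: μ(1) = 1, μ(2) = -1, μ(3) = -1, μ(4) = 0, μ(5) = -1, μ(6) = 1, μ(7) = -1, μ(8) = 0, μ(9) = 0, μ(10) = 1, μ(11) = -1, μ(12) = 0, μ(13) = -1, μ(14) = 1, μ(15) = 1, μ(16) = 0, μ(17) = -1, μ(18) = 0, μ(19) = -1, μ(20) = 0, μ(21) = 1, μ(22) = 1, μ(23) = -1, μ(24) = 0, μ(25) = 0, μ(26) = 1, μ(27) = 0, μ(28) = 0, μ(29) = -1, μ(30) = -1, μ(31) = -1, μ(32) = 0, μ(33) = 1, μ(34) = 1, μ(35) = 1, μ(36) = 0, μ(37) = -1, μ(38) = 1, μ(39) = 1, μ(40) = 0, μ(41) = -1, μ(42) = -1, μ(43) = -1, μ(44) = 0, μ(45) = 0, μ(46) = 1, μ(47) = -1, μ(48) = 0, μ(49) = 0, μ(50) = 0, μ(51) = 1, μ(52) = 0, μ(53) = -1, μ(54) = 0, μ(55) = 1, μ(56) = 0, μ(57) = 1, μ(58) = 1, μ(59) = -1, μ(60) = 0, μ(61) = -1, μ(62) = 1, μ(63) = 0, μ(64) = 0, μ(65) = 1, μ(66) = -1, μ(67) = -1, μ(68) = 0, μ(69) = 1, μ(70) = -1, μ(71) = -1, μ(72) = 0, μ(73) = -1, μ(74) = 1, μ(75) = 0, μ(76) = 0, μ(77) = 1, μ(78) = -1, μ(79) = -1, μ(80) = 0, μ(81) = 0, μ(82) = 1, μ(83) = -1, μ(84) = 0, μ(85) = 1, μ(86) = 1, μ(87) = 1, μ(88) = 0, μ(89) = -1, μ(90) = 0, μ(91) = 1, μ(92) = 0, μ(93) = 1, μ(94) = 1, μ(95) = 1, μ(96) = 0, μ(97) = -1, μ(98) = 0, μ(99) = 0, μ(100) = 0, μ(101) = -1, μ(102) = -1, μ(103) = -1, μ(104) = 0, μ(105) = -1, μ(106) = 1, μ(107) = -1, μ(108) = 0, μ(109) = -1, μ(110) = -1, μ(111) = 1, μ(112) = 0, μ(113) = -1, μ(114) = -1, μ(115) = 1, μ(116) = 0, μ(117) = 0, μ(118) = 1, μ(119) = 1, μ(120) = 0, μ(121) = 0, μ(122) = 1, μ(123) = 1, μ(124) = 0, μ(125) = 0, μ(126) = 0, μ(127) = -1, μ(128) = 0, μ(129) = 1, μ(130) = -1, μ(131) = -1, μ(132) = 0, μ(133) = 1, μ(134) = 1, μ(135) = 0, μ(136) = 0, μ(137) = -1, μ(138) = -1, μ(139) = -1, μ(140) = 0, μ(141) = 1, μ(142) = 1, μ(143) = 1, μ(144) = 0, μ(145) = 1, μ(146) = 1, μ(147) = 0, μ(148) = 0, μ(149) = -1, μ(150) = 0, μ(151) = -1, μ(152) = 0, μ(153) = 0, μ(154) = -1, μ(155) = 1, μ(156) = 0, μ(157) = -1, μ(158) = 1, μ(159) = 1, μ(160) = 0, μ(161) = 1, μ(162) = 0, μ(163) = -1, μ(164) = 0, μ(165) = -1, μ(166) = 1, μ(167) = -1, μ(168) = 0, μ(169) = 0, μ(170) = -1, μ(171) = 0, μ(172) = 0, μ(173) = -1, μ(174) = -1, μ(175) = 0, μ(176) = 0, μ(177) = 1, μ(178) = 1, μ(179) = -1, μ(180) = 0, μ(181) = -1, μ(182) = -1, μ(183) = 1, μ(184) = 0, μ(185) = 1, μ(186) = -1, μ(187) = 1, μ(188) = 0, μ(189) = 0, μ(190) = -1, μ(191) = -1, μ(192) = 0, μ(193) = -1, μ(194) = 1, μ(195) = -1, μ(196) = 0, μ(197) = -1, μ(198) = 0, μ(199) = -1. Summing all 199 values: -8. (Mertens function M(x) = Σ_{n ≤ x} μ(n); on average M(x) should be small (PNT ⟺ M(x) = o(x)).)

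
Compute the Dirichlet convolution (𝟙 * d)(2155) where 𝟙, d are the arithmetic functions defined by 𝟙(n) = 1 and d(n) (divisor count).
(𝟙 * d)(2155) = 9

Divisors of 2155: [1, 5, 431, 2155]. For each d | 2155:
  d = 1: 𝟙(1) · d(2155/1) = 1 · 4 = 4
  d = 5: 𝟙(5) · d(2155/5) = 1 · 2 = 2
  d = 431: 𝟙(431) · d(2155/431) = 1 · 2 = 2
  d = 2155: 𝟙(2155) · d(2155/2155) = 1 · 1 = 1
Summing: (𝟙 * d)(2155) = 4 + 2 + 2 + 1 = 9.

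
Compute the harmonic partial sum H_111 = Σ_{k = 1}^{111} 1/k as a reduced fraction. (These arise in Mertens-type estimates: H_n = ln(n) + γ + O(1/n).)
H_111 = 813811190043550229600356295599093692454010452277/153803387341307877636928566091115101174034840640

Direct summation: H_111 = 1 + 1/2 + ... + 1/111. The least common denominator is lcm(1, ..., 111) = 8459186303771933270031071135011330564571916235200; over this denominator the numerator is 8459186303771933270031071135011330564571916235200 + 4229593151885966635015535567505665282285958117600 + 2819728767923977756677023711670443521523972078400 + 2114796575942983317507767783752832641142979058800 + 1691837260754386654006214227002266112914383247040 + 1409864383961988878338511855835221760761986039200 + 1208455186253133324290153019287332937795988033600 + 1057398287971491658753883891876416320571489529400 + 939909589307992585559007903890147840507990692800 + 845918630377193327003107113501133056457191623520 + 769016936706539388184642830455575505870174203200 + 704932191980994439169255927917610880380993019600 + 650706638751687174617774702693179274197839710400 + 604227593126566662145076509643666468897994016800 + 563945753584795551335404742334088704304794415680 + 528699143985745829376941945938208160285744764700 + 497599194339525486472415949118313562621877425600 + 469954794653996292779503951945073920253995346400 + 445220331777470172106898480790070029714311380800 + 422959315188596663501553556750566528228595811760 + 402818395417711108096717673095777645931996011200 + 384508468353269694092321415227787752935087101600 + 367790708859649272610046571087449154981387662400 + 352466095990497219584627963958805440190496509800 + 338367452150877330801242845400453222582876649408 + 325353319375843587308887351346589637098919855200 + 313303196435997528519669301296715946835996897600 + 302113796563283331072538254821833234448997008400 + 291696079440411492070036935690045881536962628800 + 281972876792397775667702371167044352152397207840 + 272876977541030105484873262419720340792642459200 + 264349571992872914688470972969104080142872382350 + 256338978902179796061547610151858501956724734400 + 248799597169762743236207974559156781310938712800 + 241691037250626664858030603857466587559197606720 + 234977397326998146389751975972536960126997673200 + 228626656858700899190028949594900826069511249600 + 222610165888735086053449240395035014857155690400 + 216902212917229058205924900897726424732613236800 + 211479657594298331750776778375283264114297905880 + 206321617165169104147099295975886111331022347200 + 201409197708855554048358836547888822965998005600 + 196725262878417052791420258953751873594695726400 + 192254234176634847046160707613893876467543550800 + 187981917861598517111801580778029568101598138560 + 183895354429824636305023285543724577490693831200 + 179982687314296452553852577340666607756849281600 + 176233047995248609792313981979402720095248254900 + 172636455179019046327164717041047562542284004800 + 169183726075438665400621422700226611291438324704 + 165866398113175162157471983039437854207292475200 + 162676659687921793654443675673294818549459927600 + 159607288750413835283605115754930765369281438400 + 156651598217998764259834650648357973417998448800 + 153803387341307877636928566091115101174034840640 + 151056898281641665536269127410916617224498504200 + 148406777259156724035632826930023343238103793600 + 145848039720205746035018467845022940768481314400 + 143376039046981919831035103983242890924947732800 + 140986438396198887833851185583522176076198603920 + 138675185307736610984115920246087386304457643200 + 136438488770515052742436631209860170396321229600 + 134272798472570369365572557698592548643998670400 + 132174785996436457344235486484552040071436191175 + 130141327750337434923554940538635854839567942080 + 128169489451089898030773805075929250978362367200 + 126256511996596018955687628880766127829431585600 + 124399798584881371618103987279578390655469356400 + 122596902953216424203348857029149718327129220800 + 120845518625313332429015301928733293779598803360 + 119143469067210327746916494859314514993970651200 + 117488698663499073194875987986268480063498836600 + 115879264435231962603165358013853843350300222400 + 114313328429350449595014474797450413034755624800 + 112789150716959110267080948466817740860958883136 + 111305082944367543026724620197517507428577845200 + 109859562386648484026377547207939357981453457600 + 108451106458614529102962450448863212366306618400 + 107078307642682699620646470063434564108505268800 + 105739828797149165875388389187641632057148952940 + 104434398811999176173223100432238648945332299200 + 103160808582584552073549647987943055665511173600 + 101917907274360641807603266686883500777974894400 + 100704598854427777024179418273944411482999002800 + 99519838867905097294483189823662712524375485120 + 98362631439208526395710129476875936797347863200 + 97232026480137164023345645230015293845654209600 + 96127117088317423523080353806946938233771775400 + 95047037121032958090236754325970006343504676800 + 93990958930799258555900790389014784050799069280 + 92958091250241024945396386099025610599691387200 + 91947677214912318152511642771862288745346915600 + 90958992513676701828291087473240113597547486400 + 89991343657148226276926288670333303878424640800 + 89044066355494034421379696158014005942862276160 + 88116523997624304896156990989701360047624127450 + 87208106224452920309598671494962170768782641600 + 86318227589509523163582358520523781271142002400 + 85446326300726598687182536717286167318908244800 + 84591863037719332700310711350113305645719162352 + 83754319839326071980505654802092381827444715200 + 82933199056587581078735991519718927103646237600 + 82128022366717798738165739174867287034678798400 + 81338329843960896827221837836647409274729963800 + 80563679083542221619343534619155529186399202240 + 79803644375206917641802557877465382684640719200 + 79057815923102180093748328364591874435251553600 + 78325799108999382129917325324178986708999224400 + 77607213796072782293863037935883766647448772800 + 76901693670653938818464283045557550587017420320 + 76208885619566966396676316531633608689837083200 = 44759615452395262628019596257950153084970574875235, so H_111 = 44759615452395262628019596257950153084970574875235/8459186303771933270031071135011330564571916235200; reducing by gcd(44759615452395262628019596257950153084970574875235, 8459186303771933270031071135011330564571916235200) = 55 gives 813811190043550229600356295599093692454010452277/153803387341307877636928566091115101174034840640 ≈ 5.29124. (The PNT-adjacent estimate ln(111) + γ ≈ 5.28675 matches within O(1/n).)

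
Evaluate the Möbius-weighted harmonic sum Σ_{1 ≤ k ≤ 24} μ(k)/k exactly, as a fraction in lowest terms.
Σ μ(k)/k = -249979/223092870

Values of μ(k) for 1 ≤ k ≤ 24: μ(1) = 1, μ(2) = -1, μ(3) = -1, μ(5) = -1, μ(6) = 1, μ(7) = -1, μ(10) = 1, μ(11) = -1, μ(13) = -1, μ(14) = 1, μ(15) = 1, μ(17) = -1, μ(19) = -1, μ(21) = 1, μ(22) = 1, μ(23) = -1, with μ = 0 on non-squarefree integers. Summing μ(k)/k for k where μ(k) ≠ 0 gives -249979/223092870 ≈ -0.0011. (PNT ⟺ this sum → 0 as n → ∞.)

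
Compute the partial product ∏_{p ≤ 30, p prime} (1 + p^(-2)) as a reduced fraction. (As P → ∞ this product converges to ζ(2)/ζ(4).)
∏ = 98543133200000/65309612248881

The primes p ≤ 30 are [2, 3, 5, 7, 11, 13, 17, 19, 23, 29]. For each, (1 + 1/p^2) = (p^2 + 1)/p^2. Multiplying these fractions over p ∈ [2, 3, 5, 7, 11, 13, 17, 19, 23, 29] gives 98543133200000/65309612248881. (In the limit P → ∞ this tends to ζ(2)/ζ(4).)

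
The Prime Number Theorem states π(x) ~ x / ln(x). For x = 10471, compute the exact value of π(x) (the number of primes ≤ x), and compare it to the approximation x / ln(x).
π(10471) = 1281;  x/ln(x) ≈ 1131.22;  relative error ≈ 11.69%.

Directly count primes up to 10471: π(10471) = 1281. The PNT approximation gives 10471/ln(10471) ≈ 10471/9.25636 ≈ 1131.22. Relative error (π(x) − x/ln(x)) / π(x) ≈ 11.69%; the approximation is known to undercount slightly (Li(x) is a better estimate).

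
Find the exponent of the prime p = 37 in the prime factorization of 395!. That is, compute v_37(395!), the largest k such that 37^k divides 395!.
v_37(395!) = 10

Legendre's formula: v_p(n!) = Σ_{k ≥ 1} ⌊n / p^k⌋. For p = 37, n = 395, the terms are:
  ⌊395/37^1⌋ = ⌊395/37⌋ = 10
(the next term ⌊395/37^2⌋ = 0, terminating the sum). Summing: v_37(395!) = 10 = 10.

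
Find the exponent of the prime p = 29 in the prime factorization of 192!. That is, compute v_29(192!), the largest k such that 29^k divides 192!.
v_29(192!) = 6

Legendre's formula: v_p(n!) = Σ_{k ≥ 1} ⌊n / p^k⌋. For p = 29, n = 192, the terms are:
  ⌊192/29^1⌋ = ⌊192/29⌋ = 6
(the next term ⌊192/29^2⌋ = 0, terminating the sum). Summing: v_29(192!) = 6 = 6.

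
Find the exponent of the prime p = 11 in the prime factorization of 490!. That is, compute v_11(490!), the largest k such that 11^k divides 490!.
v_11(490!) = 48

Legendre's formula: v_p(n!) = Σ_{k ≥ 1} ⌊n / p^k⌋. For p = 11, n = 490, the terms are:
  ⌊490/11^1⌋ = ⌊490/11⌋ = 44
  ⌊490/11^2⌋ = ⌊490/121⌋ = 4
(the next term ⌊490/11^3⌋ = 0, terminating the sum). Summing: v_11(490!) = 44 + 4 = 48.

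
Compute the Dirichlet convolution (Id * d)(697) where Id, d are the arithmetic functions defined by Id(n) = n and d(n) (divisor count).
(Id * d)(697) = 817

Divisors of 697: [1, 17, 41, 697]. For each d | 697:
  d = 1: Id(1) · d(697/1) = 1 · 4 = 4
  d = 17: Id(17) · d(697/17) = 17 · 2 = 34
  d = 41: Id(41) · d(697/41) = 41 · 2 = 82
  d = 697: Id(697) · d(697/697) = 697 · 1 = 697
Summing: (Id * d)(697) = 4 + 34 + 82 + 697 = 817.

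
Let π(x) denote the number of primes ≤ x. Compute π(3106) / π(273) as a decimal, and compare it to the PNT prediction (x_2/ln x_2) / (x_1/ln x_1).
π(3106)/π(273) = 442/58 ≈ 7.6207;  PNT prediction ≈ 7.9368.

π(273) = 58 and π(3106) = 442, so π(3106)/π(273) ≈ 7.6207. The PNT-predicted ratio is (3106/ln(3106)) / (273/ln(273)) ≈ 7.9368. The two agree to within a few percent, as expected.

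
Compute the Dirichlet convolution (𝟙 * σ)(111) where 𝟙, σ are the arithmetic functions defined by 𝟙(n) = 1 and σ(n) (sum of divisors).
(𝟙 * σ)(111) = 195

Divisors of 111: [1, 3, 37, 111]. For each d | 111:
  d = 1: 𝟙(1) · σ(111/1) = 1 · 152 = 152
  d = 3: 𝟙(3) · σ(111/3) = 1 · 38 = 38
  d = 37: 𝟙(37) · σ(111/37) = 1 · 4 = 4
  d = 111: 𝟙(111) · σ(111/111) = 1 · 1 = 1
Summing: (𝟙 * σ)(111) = 152 + 38 + 4 + 1 = 195.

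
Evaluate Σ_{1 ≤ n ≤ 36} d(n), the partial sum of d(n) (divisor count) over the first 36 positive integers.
Σ_{n ≤ 36} d(n) = 140

Compute d(n) for each 1 ≤ n ≤ 36: d(1) = 1, d(2) = 2, d(3) = 2, d(4) = 3, d(5) = 2, d(6) = 4, d(7) = 2, d(8) = 4, d(9) = 3, d(10) = 4, d(11) = 2, d(12) = 6, d(13) = 2, d(14) = 4, d(15) = 4, d(16) = 5, d(17) = 2, d(18) = 6, d(19) = 2, d(20) = 6, d(21) = 4, d(22) = 4, d(23) = 2, d(24) = 8, d(25) = 3, d(26) = 4, d(27) = 4, d(28) = 6, d(29) = 2, d(30) = 8, d(31) = 2, d(32) = 6, d(33) = 4, d(34) = 4, d(35) = 4, d(36) = 9. Summing all 36 values: 140. (Dirichlet's divisor formula: Σ_{n ≤ x} d(n) = x ln(x) + (2γ − 1) x + O(√x). For x = 36, the asymptotic estimate is ≈ 134.57.)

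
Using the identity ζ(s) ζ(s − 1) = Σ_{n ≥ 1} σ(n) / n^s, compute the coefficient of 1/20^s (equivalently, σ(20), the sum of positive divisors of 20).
σ(20) = 42

In the product (Σ m^0/m^s)(Σ k / k^s) = Σ (Σ_{d | n} d) / n^s, the coefficient of 1/n^s is σ(n) = Σ_{d | n} d. For n = 20, divisors are [1, 2, 4, 5, 10, 20]; summing: σ(20) = 42.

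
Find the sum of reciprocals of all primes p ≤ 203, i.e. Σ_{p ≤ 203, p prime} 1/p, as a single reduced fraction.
Σ 1/p = 15202313841027497739047080375538859939135227730139536997746371469607707132833646367/7799922041683461553249199106329813876687996789903550945093032474868511536164700810

π(203) = 46, so the primes ≤ 203 are [2, 3, 5, 7, 11, 13, 17, 19, 23, 29, 31, 37, 41, 43, 47, 53, 59, 61, 67, 71, 73, 79, 83, 89, 97, 101, 103, 107, 109, 113, 127, 131, 137, 139, 149, 151, 157, 163, 167, 173, 179, 181, 191, 193, 197, 199]. Summing 1/p over these primes: 15202313841027497739047080375538859939135227730139536997746371469607707132833646367/7799922041683461553249199106329813876687996789903550945093032474868511536164700810 ≈ 1.9490. Mertens estimate ln ln(203) + 0.2615 ≈ 1.9317.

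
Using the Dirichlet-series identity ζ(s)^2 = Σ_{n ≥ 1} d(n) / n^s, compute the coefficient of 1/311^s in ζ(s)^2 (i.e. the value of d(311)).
d(311) = 2

ζ(s)^2 = (Σ 1/m^s)(Σ 1/k^s). The coefficient of 1/n^s in the product is the number of ordered pairs (m, k) with mk = n, which equals d(n). For n = 311, divisors are [1, 311], so d(311) = 2.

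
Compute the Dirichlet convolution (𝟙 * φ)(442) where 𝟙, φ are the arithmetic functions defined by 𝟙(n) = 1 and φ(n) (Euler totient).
(𝟙 * φ)(442) = 442

Divisors of 442: [1, 2, 13, 17, 26, 34, 221, 442]. For each d | 442:
  d = 1: 𝟙(1) · φ(442/1) = 1 · 192 = 192
  d = 2: 𝟙(2) · φ(442/2) = 1 · 192 = 192
  d = 13: 𝟙(13) · φ(442/13) = 1 · 16 = 16
  d = 17: 𝟙(17) · φ(442/17) = 1 · 12 = 12
  d = 26: 𝟙(26) · φ(442/26) = 1 · 16 = 16
  d = 34: 𝟙(34) · φ(442/34) = 1 · 12 = 12
  d = 221: 𝟙(221) · φ(442/221) = 1 · 1 = 1
  d = 442: 𝟙(442) · φ(442/442) = 1 · 1 = 1
Summing: (𝟙 * φ)(442) = 192 + 192 + 16 + 12 + 16 + 12 + 1 + 1 = 442.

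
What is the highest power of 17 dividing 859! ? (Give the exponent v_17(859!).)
v_17(859!) = 52

Legendre's formula: v_p(n!) = Σ_{k ≥ 1} ⌊n / p^k⌋. For p = 17, n = 859, the terms are:
  ⌊859/17^1⌋ = ⌊859/17⌋ = 50
  ⌊859/17^2⌋ = ⌊859/289⌋ = 2
(the next term ⌊859/17^3⌋ = 0, terminating the sum). Summing: v_17(859!) = 50 + 2 = 52.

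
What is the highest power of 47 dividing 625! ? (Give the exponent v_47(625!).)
v_47(625!) = 13

Legendre's formula: v_p(n!) = Σ_{k ≥ 1} ⌊n / p^k⌋. For p = 47, n = 625, the terms are:
  ⌊625/47^1⌋ = ⌊625/47⌋ = 13
(the next term ⌊625/47^2⌋ = 0, terminating the sum). Summing: v_47(625!) = 13 = 13.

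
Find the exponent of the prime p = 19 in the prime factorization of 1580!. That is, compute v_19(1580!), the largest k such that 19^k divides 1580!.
v_19(1580!) = 87

Legendre's formula: v_p(n!) = Σ_{k ≥ 1} ⌊n / p^k⌋. For p = 19, n = 1580, the terms are:
  ⌊1580/19^1⌋ = ⌊1580/19⌋ = 83
  ⌊1580/19^2⌋ = ⌊1580/361⌋ = 4
(the next term ⌊1580/19^3⌋ = 0, terminating the sum). Summing: v_19(1580!) = 83 + 4 = 87.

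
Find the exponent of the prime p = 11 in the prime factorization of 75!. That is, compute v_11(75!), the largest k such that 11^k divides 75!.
v_11(75!) = 6

Legendre's formula: v_p(n!) = Σ_{k ≥ 1} ⌊n / p^k⌋. For p = 11, n = 75, the terms are:
  ⌊75/11^1⌋ = ⌊75/11⌋ = 6
(the next term ⌊75/11^2⌋ = 0, terminating the sum). Summing: v_11(75!) = 6 = 6.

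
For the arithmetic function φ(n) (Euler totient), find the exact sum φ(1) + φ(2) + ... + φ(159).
Σ_{n ≤ 159} φ(n) = 7742

Compute φ(n) for each 1 ≤ n ≤ 159: φ(1) = 1, φ(2) = 1, φ(3) = 2, φ(4) = 2, φ(5) = 4, φ(6) = 2, φ(7) = 6, φ(8) = 4, φ(9) = 6, φ(10) = 4, φ(11) = 10, φ(12) = 4, φ(13) = 12, φ(14) = 6, φ(15) = 8, φ(16) = 8, φ(17) = 16, φ(18) = 6, φ(19) = 18, φ(20) = 8, φ(21) = 12, φ(22) = 10, φ(23) = 22, φ(24) = 8, φ(25) = 20, φ(26) = 12, φ(27) = 18, φ(28) = 12, φ(29) = 28, φ(30) = 8, φ(31) = 30, φ(32) = 16, φ(33) = 20, φ(34) = 16, φ(35) = 24, φ(36) = 12, φ(37) = 36, φ(38) = 18, φ(39) = 24, φ(40) = 16, φ(41) = 40, φ(42) = 12, φ(43) = 42, φ(44) = 20, φ(45) = 24, φ(46) = 22, φ(47) = 46, φ(48) = 16, φ(49) = 42, φ(50) = 20, φ(51) = 32, φ(52) = 24, φ(53) = 52, φ(54) = 18, φ(55) = 40, φ(56) = 24, φ(57) = 36, φ(58) = 28, φ(59) = 58, φ(60) = 16, φ(61) = 60, φ(62) = 30, φ(63) = 36, φ(64) = 32, φ(65) = 48, φ(66) = 20, φ(67) = 66, φ(68) = 32, φ(69) = 44, φ(70) = 24, φ(71) = 70, φ(72) = 24, φ(73) = 72, φ(74) = 36, φ(75) = 40, φ(76) = 36, φ(77) = 60, φ(78) = 24, φ(79) = 78, φ(80) = 32, φ(81) = 54, φ(82) = 40, φ(83) = 82, φ(84) = 24, φ(85) = 64, φ(86) = 42, φ(87) = 56, φ(88) = 40, φ(89) = 88, φ(90) = 24, φ(91) = 72, φ(92) = 44, φ(93) = 60, φ(94) = 46, φ(95) = 72, φ(96) = 32, φ(97) = 96, φ(98) = 42, φ(99) = 60, φ(100) = 40, φ(101) = 100, φ(102) = 32, φ(103) = 102, φ(104) = 48, φ(105) = 48, φ(106) = 52, φ(107) = 106, φ(108) = 36, φ(109) = 108, φ(110) = 40, φ(111) = 72, φ(112) = 48, φ(113) = 112, φ(114) = 36, φ(115) = 88, φ(116) = 56, φ(117) = 72, φ(118) = 58, φ(119) = 96, φ(120) = 32, φ(121) = 110, φ(122) = 60, φ(123) = 80, φ(124) = 60, φ(125) = 100, φ(126) = 36, φ(127) = 126, φ(128) = 64, φ(129) = 84, φ(130) = 48, φ(131) = 130, φ(132) = 40, φ(133) = 108, φ(134) = 66, φ(135) = 72, φ(136) = 64, φ(137) = 136, φ(138) = 44, φ(139) = 138, φ(140) = 48, φ(141) = 92, φ(142) = 70, φ(143) = 120, φ(144) = 48, φ(145) = 112, φ(146) = 72, φ(147) = 84, φ(148) = 72, φ(149) = 148, φ(150) = 40, φ(151) = 150, φ(152) = 72, φ(153) = 96, φ(154) = 60, φ(155) = 120, φ(156) = 48, φ(157) = 156, φ(158) = 78, φ(159) = 104. Summing all 159 values: 7742. (Average order: Σ_{n ≤ x} φ(n) ~ (3/π²) x². For x = 159, (3/π²)·159² ≈ 7684.50.)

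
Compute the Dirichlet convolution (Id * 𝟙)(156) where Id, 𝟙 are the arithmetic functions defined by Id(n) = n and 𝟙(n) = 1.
(Id * 𝟙)(156) = 392

Divisors of 156: [1, 2, 3, 4, 6, 12, 13, 26, 39, 52, 78, 156]. For each d | 156:
  d = 1: Id(1) · 𝟙(156/1) = 1 · 1 = 1
  d = 2: Id(2) · 𝟙(156/2) = 2 · 1 = 2
  d = 3: Id(3) · 𝟙(156/3) = 3 · 1 = 3
  d = 4: Id(4) · 𝟙(156/4) = 4 · 1 = 4
  d = 6: Id(6) · 𝟙(156/6) = 6 · 1 = 6
  d = 12: Id(12) · 𝟙(156/12) = 12 · 1 = 12
  d = 13: Id(13) · 𝟙(156/13) = 13 · 1 = 13
  d = 26: Id(26) · 𝟙(156/26) = 26 · 1 = 26
  d = 39: Id(39) · 𝟙(156/39) = 39 · 1 = 39
  d = 52: Id(52) · 𝟙(156/52) = 52 · 1 = 52
  d = 78: Id(78) · 𝟙(156/78) = 78 · 1 = 78
  d = 156: Id(156) · 𝟙(156/156) = 156 · 1 = 156
Summing: (Id * 𝟙)(156) = 1 + 2 + 3 + 4 + 6 + 12 + 13 + 26 + 39 + 52 + 78 + 156 = 392.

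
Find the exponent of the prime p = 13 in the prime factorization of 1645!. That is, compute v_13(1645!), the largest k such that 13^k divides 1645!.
v_13(1645!) = 135

Legendre's formula: v_p(n!) = Σ_{k ≥ 1} ⌊n / p^k⌋. For p = 13, n = 1645, the terms are:
  ⌊1645/13^1⌋ = ⌊1645/13⌋ = 126
  ⌊1645/13^2⌋ = ⌊1645/169⌋ = 9
(the next term ⌊1645/13^3⌋ = 0, terminating the sum). Summing: v_13(1645!) = 126 + 9 = 135.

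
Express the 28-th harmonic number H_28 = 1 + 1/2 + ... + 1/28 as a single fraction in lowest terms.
H_28 = 315404588903/80313433200

Direct summation: H_28 = 1 + 1/2 + ... + 1/28. The least common denominator is lcm(1, ..., 28) = 80313433200; over this denominator the numerator is 80313433200 + 40156716600 + 26771144400 + 20078358300 + 16062686640 + 13385572200 + 11473347600 + 10039179150 + 8923714800 + 8031343320 + 7301221200 + 6692786100 + 6177956400 + 5736673800 + 5354228880 + 5019589575 + 4724319600 + 4461857400 + 4227022800 + 4015671660 + 3824449200 + 3650610600 + 3491888400 + 3346393050 + 3212537328 + 3088978200 + 2974571600 + 2868336900 = 315404588903, so H_28 = 315404588903/80313433200 (already in lowest terms) ≈ 3.92717. (The PNT-adjacent estimate ln(28) + γ ≈ 3.90942 matches within O(1/n).)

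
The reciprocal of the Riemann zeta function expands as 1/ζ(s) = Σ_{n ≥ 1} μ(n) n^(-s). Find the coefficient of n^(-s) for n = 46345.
μ(46345) = 1

Factor n = 46345 = 5 · 13 · 23 · 31. μ(n) = 0 if any exponent ≥ 2 (not squarefree); otherwise μ(n) = (−1)^{ω(n)} where ω(n) is the number of distinct prime factors. Applying: μ(46345) = 1.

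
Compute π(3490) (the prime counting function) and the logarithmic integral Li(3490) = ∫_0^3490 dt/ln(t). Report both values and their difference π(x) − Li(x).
π(3490) = 487;  Li(3490) ≈ 503.38;  π(x) − Li(x) ≈ -16.38.

Direct count of primes ≤ 3490 gives π(3490) = 487. Numerical evaluation of the logarithmic integral gives Li(3490) ≈ 503.38. The difference π(x) − Li(x) ≈ -16.38 is typically negative for small/moderate x (Li(x) overestimates), though Littlewood's theorem shows this sign changes infinitely often.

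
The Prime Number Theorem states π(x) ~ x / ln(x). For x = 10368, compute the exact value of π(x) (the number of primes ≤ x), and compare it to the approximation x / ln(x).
π(10368) = 1271;  x/ln(x) ≈ 1121.29;  relative error ≈ 11.78%.

Directly count primes up to 10368: π(10368) = 1271. The PNT approximation gives 10368/ln(10368) ≈ 10368/9.24648 ≈ 1121.29. Relative error (π(x) − x/ln(x)) / π(x) ≈ 11.78%; the approximation is known to undercount slightly (Li(x) is a better estimate).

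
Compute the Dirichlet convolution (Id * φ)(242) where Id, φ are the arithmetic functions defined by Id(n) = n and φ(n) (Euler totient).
(Id * φ)(242) = 1023

Divisors of 242: [1, 2, 11, 22, 121, 242]. For each d | 242:
  d = 1: Id(1) · φ(242/1) = 1 · 110 = 110
  d = 2: Id(2) · φ(242/2) = 2 · 110 = 220
  d = 11: Id(11) · φ(242/11) = 11 · 10 = 110
  d = 22: Id(22) · φ(242/22) = 22 · 10 = 220
  d = 121: Id(121) · φ(242/121) = 121 · 1 = 121
  d = 242: Id(242) · φ(242/242) = 242 · 1 = 242
Summing: (Id * φ)(242) = 110 + 220 + 110 + 220 + 121 + 242 = 1023.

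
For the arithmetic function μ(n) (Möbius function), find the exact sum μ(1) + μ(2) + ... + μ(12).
Σ_{n ≤ 12} μ(n) = -2

Compute μ(n) for each 1 ≤ n ≤ 12: μ(1) = 1, μ(2) = -1, μ(3) = -1, μ(4) = 0, μ(5) = -1, μ(6) = 1, μ(7) = -1, μ(8) = 0, μ(9) = 0, μ(10) = 1, μ(11) = -1, μ(12) = 0. Summing all 12 values: -2. (Mertens function M(x) = Σ_{n ≤ x} μ(n); on average M(x) should be small (PNT ⟺ M(x) = o(x)).)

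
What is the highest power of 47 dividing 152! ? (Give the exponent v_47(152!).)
v_47(152!) = 3

Legendre's formula: v_p(n!) = Σ_{k ≥ 1} ⌊n / p^k⌋. For p = 47, n = 152, the terms are:
  ⌊152/47^1⌋ = ⌊152/47⌋ = 3
(the next term ⌊152/47^2⌋ = 0, terminating the sum). Summing: v_47(152!) = 3 = 3.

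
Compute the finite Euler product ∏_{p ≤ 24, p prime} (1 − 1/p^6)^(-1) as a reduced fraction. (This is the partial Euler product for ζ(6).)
∏ = 7921457489978054880231124911875/7786417203783354362865572118528

The primes p ≤ 24 are [2, 3, 5, 7, 11, 13, 17, 19, 23]. For each prime, (1 − 1/p^6)^(-1) = p^6 / (p^6 − 1). The product is (1 − 1/2^6)^(-1), (1 − 1/3^6)^(-1), (1 − 1/5^6)^(-1), (1 − 1/7^6)^(-1), (1 − 1/11^6)^(-1), (1 − 1/13^6)^(-1), (1 − 1/17^6)^(-1), (1 − 1/19^6)^(-1), (1 − 1/23^6)^(-1) = ∏ p^6 / (p^6 − 1) = 7921457489978054880231124911875/7786417203783354362865572118528.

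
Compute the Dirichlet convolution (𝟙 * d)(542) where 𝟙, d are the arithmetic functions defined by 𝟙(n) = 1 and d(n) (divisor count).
(𝟙 * d)(542) = 9

Divisors of 542: [1, 2, 271, 542]. For each d | 542:
  d = 1: 𝟙(1) · d(542/1) = 1 · 4 = 4
  d = 2: 𝟙(2) · d(542/2) = 1 · 2 = 2
  d = 271: 𝟙(271) · d(542/271) = 1 · 2 = 2
  d = 542: 𝟙(542) · d(542/542) = 1 · 1 = 1
Summing: (𝟙 * d)(542) = 4 + 2 + 2 + 1 = 9.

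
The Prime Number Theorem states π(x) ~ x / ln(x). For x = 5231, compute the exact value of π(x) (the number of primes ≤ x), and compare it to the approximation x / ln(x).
π(5231) = 695;  x/ln(x) ≈ 610.93;  relative error ≈ 12.10%.

Directly count primes up to 5231: π(5231) = 695. The PNT approximation gives 5231/ln(5231) ≈ 5231/8.56236 ≈ 610.93. Relative error (π(x) − x/ln(x)) / π(x) ≈ 12.10%; the approximation is known to undercount slightly (Li(x) is a better estimate).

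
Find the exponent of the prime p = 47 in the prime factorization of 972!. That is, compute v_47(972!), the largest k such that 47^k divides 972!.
v_47(972!) = 20

Legendre's formula: v_p(n!) = Σ_{k ≥ 1} ⌊n / p^k⌋. For p = 47, n = 972, the terms are:
  ⌊972/47^1⌋ = ⌊972/47⌋ = 20
(the next term ⌊972/47^2⌋ = 0, terminating the sum). Summing: v_47(972!) = 20 = 20.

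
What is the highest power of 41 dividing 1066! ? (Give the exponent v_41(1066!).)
v_41(1066!) = 26

Legendre's formula: v_p(n!) = Σ_{k ≥ 1} ⌊n / p^k⌋. For p = 41, n = 1066, the terms are:
  ⌊1066/41^1⌋ = ⌊1066/41⌋ = 26
(the next term ⌊1066/41^2⌋ = 0, terminating the sum). Summing: v_41(1066!) = 26 = 26.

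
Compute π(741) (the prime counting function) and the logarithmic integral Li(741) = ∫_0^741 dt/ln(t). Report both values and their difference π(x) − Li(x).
π(741) = 131;  Li(741) ≈ 139.32;  π(x) − Li(x) ≈ -8.32.

Direct count of primes ≤ 741 gives π(741) = 131. Numerical evaluation of the logarithmic integral gives Li(741) ≈ 139.32. The difference π(x) − Li(x) ≈ -8.32 is typically negative for small/moderate x (Li(x) overestimates), though Littlewood's theorem shows this sign changes infinitely often.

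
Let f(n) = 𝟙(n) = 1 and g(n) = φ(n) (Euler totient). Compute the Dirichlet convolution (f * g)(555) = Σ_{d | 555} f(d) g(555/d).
(𝟙 * φ)(555) = 555

Divisors of 555: [1, 3, 5, 15, 37, 111, 185, 555]. For each d | 555:
  d = 1: 𝟙(1) · φ(555/1) = 1 · 288 = 288
  d = 3: 𝟙(3) · φ(555/3) = 1 · 144 = 144
  d = 5: 𝟙(5) · φ(555/5) = 1 · 72 = 72
  d = 15: 𝟙(15) · φ(555/15) = 1 · 36 = 36
  d = 37: 𝟙(37) · φ(555/37) = 1 · 8 = 8
  d = 111: 𝟙(111) · φ(555/111) = 1 · 4 = 4
  d = 185: 𝟙(185) · φ(555/185) = 1 · 2 = 2
  d = 555: 𝟙(555) · φ(555/555) = 1 · 1 = 1
Summing: (𝟙 * φ)(555) = 288 + 144 + 72 + 36 + 8 + 4 + 2 + 1 = 555.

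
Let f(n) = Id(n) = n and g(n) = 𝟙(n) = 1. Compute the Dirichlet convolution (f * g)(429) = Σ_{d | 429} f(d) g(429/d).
(Id * 𝟙)(429) = 672

Divisors of 429: [1, 3, 11, 13, 33, 39, 143, 429]. For each d | 429:
  d = 1: Id(1) · 𝟙(429/1) = 1 · 1 = 1
  d = 3: Id(3) · 𝟙(429/3) = 3 · 1 = 3
  d = 11: Id(11) · 𝟙(429/11) = 11 · 1 = 11
  d = 13: Id(13) · 𝟙(429/13) = 13 · 1 = 13
  d = 33: Id(33) · 𝟙(429/33) = 33 · 1 = 33
  d = 39: Id(39) · 𝟙(429/39) = 39 · 1 = 39
  d = 143: Id(143) · 𝟙(429/143) = 143 · 1 = 143
  d = 429: Id(429) · 𝟙(429/429) = 429 · 1 = 429
Summing: (Id * 𝟙)(429) = 1 + 3 + 11 + 13 + 33 + 39 + 143 + 429 = 672.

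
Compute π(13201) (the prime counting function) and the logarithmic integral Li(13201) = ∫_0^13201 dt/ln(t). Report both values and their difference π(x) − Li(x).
π(13201) = 1570;  Li(13201) ≈ 1588.31;  π(x) − Li(x) ≈ -18.31.

Direct count of primes ≤ 13201 gives π(13201) = 1570. Numerical evaluation of the logarithmic integral gives Li(13201) ≈ 1588.31. The difference π(x) − Li(x) ≈ -18.31 is typically negative for small/moderate x (Li(x) overestimates), though Littlewood's theorem shows this sign changes infinitely often.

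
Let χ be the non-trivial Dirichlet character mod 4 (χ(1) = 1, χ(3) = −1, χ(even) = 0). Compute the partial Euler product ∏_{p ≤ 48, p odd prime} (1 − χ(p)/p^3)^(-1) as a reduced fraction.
∏ = 5542372783760447569145696690995330585/5720007308274565543266215981884637184

The odd primes p ≤ 48 are [3, 5, 7, 11, 13, 17, 19, 23, 29, 31, 37, 41, 43, 47]. For each, χ(p) = 1 if p ≡ 1 mod 4, χ(p) = −1 if p ≡ 3 mod 4. Taking (1 − χ(p)/p^3)^(-1) = p^3/(p^3 − χ(p)): (1 − (-1)/3^3)^(-1) · (1 − (1)/5^3)^(-1) · (1 − (-1)/7^3)^(-1) · (1 − (-1)/11^3)^(-1) · (1 − (1)/13^3)^(-1) · (1 − (1)/17^3)^(-1) · (1 − (-1)/19^3)^(-1) · (1 − (-1)/23^3)^(-1) · (1 − (1)/29^3)^(-1) · (1 − (-1)/31^3)^(-1) · (1 − (1)/37^3)^(-1) · (1 − (1)/41^3)^(-1) · (1 − (-1)/43^3)^(-1) · (1 − (-1)/47^3)^(-1) = 5542372783760447569145696690995330585/5720007308274565543266215981884637184.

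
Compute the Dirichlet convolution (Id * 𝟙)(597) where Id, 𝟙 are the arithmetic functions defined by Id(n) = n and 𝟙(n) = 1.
(Id * 𝟙)(597) = 800

Divisors of 597: [1, 3, 199, 597]. For each d | 597:
  d = 1: Id(1) · 𝟙(597/1) = 1 · 1 = 1
  d = 3: Id(3) · 𝟙(597/3) = 3 · 1 = 3
  d = 199: Id(199) · 𝟙(597/199) = 199 · 1 = 199
  d = 597: Id(597) · 𝟙(597/597) = 597 · 1 = 597
Summing: (Id * 𝟙)(597) = 1 + 3 + 199 + 597 = 800.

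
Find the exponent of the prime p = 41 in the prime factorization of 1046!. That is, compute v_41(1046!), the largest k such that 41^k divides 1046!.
v_41(1046!) = 25

Legendre's formula: v_p(n!) = Σ_{k ≥ 1} ⌊n / p^k⌋. For p = 41, n = 1046, the terms are:
  ⌊1046/41^1⌋ = ⌊1046/41⌋ = 25
(the next term ⌊1046/41^2⌋ = 0, terminating the sum). Summing: v_41(1046!) = 25 = 25.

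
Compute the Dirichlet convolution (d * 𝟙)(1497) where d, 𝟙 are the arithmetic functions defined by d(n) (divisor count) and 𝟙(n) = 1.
(d * 𝟙)(1497) = 9

Divisors of 1497: [1, 3, 499, 1497]. For each d | 1497:
  d = 1: d(1) · 𝟙(1497/1) = 1 · 1 = 1
  d = 3: d(3) · 𝟙(1497/3) = 2 · 1 = 2
  d = 499: d(499) · 𝟙(1497/499) = 2 · 1 = 2
  d = 1497: d(1497) · 𝟙(1497/1497) = 4 · 1 = 4
Summing: (d * 𝟙)(1497) = 1 + 2 + 2 + 4 = 9.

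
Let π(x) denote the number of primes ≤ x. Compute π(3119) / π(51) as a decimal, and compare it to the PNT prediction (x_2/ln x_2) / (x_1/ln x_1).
π(3119)/π(51) = 444/15 ≈ 29.6000;  PNT prediction ≈ 29.8881.

π(51) = 15 and π(3119) = 444, so π(3119)/π(51) ≈ 29.6000. The PNT-predicted ratio is (3119/ln(3119)) / (51/ln(51)) ≈ 29.8881. The two agree to within a few percent, as expected.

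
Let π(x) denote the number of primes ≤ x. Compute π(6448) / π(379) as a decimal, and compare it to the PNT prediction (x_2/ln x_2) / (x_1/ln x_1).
π(6448)/π(379) = 836/75 ≈ 11.1467;  PNT prediction ≈ 11.5164.

π(379) = 75 and π(6448) = 836, so π(6448)/π(379) ≈ 11.1467. The PNT-predicted ratio is (6448/ln(6448)) / (379/ln(379)) ≈ 11.5164. The two agree to within a few percent, as expected.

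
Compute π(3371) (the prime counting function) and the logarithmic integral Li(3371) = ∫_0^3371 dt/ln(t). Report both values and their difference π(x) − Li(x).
π(3371) = 475;  Li(3371) ≈ 488.76;  π(x) − Li(x) ≈ -13.76.

Direct count of primes ≤ 3371 gives π(3371) = 475. Numerical evaluation of the logarithmic integral gives Li(3371) ≈ 488.76. The difference π(x) − Li(x) ≈ -13.76 is typically negative for small/moderate x (Li(x) overestimates), though Littlewood's theorem shows this sign changes infinitely often.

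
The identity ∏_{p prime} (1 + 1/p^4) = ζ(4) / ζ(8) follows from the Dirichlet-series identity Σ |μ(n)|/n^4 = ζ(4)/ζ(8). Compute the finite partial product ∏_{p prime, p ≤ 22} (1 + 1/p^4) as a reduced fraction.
∏ = 2063478382983759362985032/1914315839042201150180625

The primes p ≤ 22 are [2, 3, 5, 7, 11, 13, 17, 19]. For each, (1 + 1/p^4) = (p^4 + 1)/p^4. Multiplying these fractions over p ∈ [2, 3, 5, 7, 11, 13, 17, 19] gives 2063478382983759362985032/1914315839042201150180625. (In the limit P → ∞ this tends to ζ(4)/ζ(8).)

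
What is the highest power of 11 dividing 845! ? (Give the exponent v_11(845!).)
v_11(845!) = 82

Legendre's formula: v_p(n!) = Σ_{k ≥ 1} ⌊n / p^k⌋. For p = 11, n = 845, the terms are:
  ⌊845/11^1⌋ = ⌊845/11⌋ = 76
  ⌊845/11^2⌋ = ⌊845/121⌋ = 6
(the next term ⌊845/11^3⌋ = 0, terminating the sum). Summing: v_11(845!) = 76 + 6 = 82.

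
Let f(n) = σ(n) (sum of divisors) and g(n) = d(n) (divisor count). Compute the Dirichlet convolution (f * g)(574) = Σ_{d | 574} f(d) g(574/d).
(σ * d)(574) = 2200

Divisors of 574: [1, 2, 7, 14, 41, 82, 287, 574]. For each d | 574:
  d = 1: σ(1) · d(574/1) = 1 · 8 = 8
  d = 2: σ(2) · d(574/2) = 3 · 4 = 12
  d = 7: σ(7) · d(574/7) = 8 · 4 = 32
  d = 14: σ(14) · d(574/14) = 24 · 2 = 48
  d = 41: σ(41) · d(574/41) = 42 · 4 = 168
  d = 82: σ(82) · d(574/82) = 126 · 2 = 252
  d = 287: σ(287) · d(574/287) = 336 · 2 = 672
  d = 574: σ(574) · d(574/574) = 1008 · 1 = 1008
Summing: (σ * d)(574) = 8 + 12 + 32 + 48 + 168 + 252 + 672 + 1008 = 2200.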